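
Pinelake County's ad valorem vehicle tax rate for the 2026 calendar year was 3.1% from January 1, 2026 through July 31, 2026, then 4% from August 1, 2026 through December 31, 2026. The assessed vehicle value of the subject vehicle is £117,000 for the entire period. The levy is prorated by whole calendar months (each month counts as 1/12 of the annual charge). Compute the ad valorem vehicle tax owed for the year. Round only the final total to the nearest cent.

January 1 – July 31, 2026: 7 months at 3.1% → £117,000 × 3.1% × 7/12 = £2,115.7500
August 1 – December 31, 2026: 5 months at 4% → £117,000 × 4% × 5/12 = £1,950.0000
Total = £4,065.7500

£4,065.75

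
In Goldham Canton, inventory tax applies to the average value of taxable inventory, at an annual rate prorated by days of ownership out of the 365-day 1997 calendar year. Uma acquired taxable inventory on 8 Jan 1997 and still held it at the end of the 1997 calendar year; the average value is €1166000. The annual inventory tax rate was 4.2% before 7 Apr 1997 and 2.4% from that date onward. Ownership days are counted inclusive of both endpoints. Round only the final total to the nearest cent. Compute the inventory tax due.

8 Jan – 6 Apr 1997: 89 days at 4.2% → €1166000 × 4.2% × 89/365 = €11941.1178
7 Apr – 31 Dec 1997: 269 days at 2.4% → €1166000 × 2.4% × 269/365 = €20623.8247
Total = €32564.9425

€32564.94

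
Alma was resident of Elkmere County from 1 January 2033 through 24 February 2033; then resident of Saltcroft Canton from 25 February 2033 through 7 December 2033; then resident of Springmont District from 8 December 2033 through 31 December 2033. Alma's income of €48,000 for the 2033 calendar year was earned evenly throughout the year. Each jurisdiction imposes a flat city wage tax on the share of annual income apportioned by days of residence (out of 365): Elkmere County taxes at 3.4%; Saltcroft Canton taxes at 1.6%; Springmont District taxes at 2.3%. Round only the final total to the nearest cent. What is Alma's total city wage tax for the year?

€920.28

Elkmere County, 1 January – 24 February 2033: 55 days → €48,000 × 3.4% × 55/365 = €245.9178
Saltcroft Canton, 25 February – 7 December 2033: 286 days → €48,000 × 1.6% × 286/365 = €601.7753
Springmont District, 8 December – 31 December 2033: 24 days → €48,000 × 2.3% × 24/365 = €72.5918
Total = €920.2849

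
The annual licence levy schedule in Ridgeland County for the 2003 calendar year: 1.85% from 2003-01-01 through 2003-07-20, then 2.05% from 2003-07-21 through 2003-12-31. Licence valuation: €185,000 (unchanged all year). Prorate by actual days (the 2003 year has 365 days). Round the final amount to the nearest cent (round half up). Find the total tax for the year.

€3,588.75

2003-01-01 to 2003-07-20: 201 days at 1.85% → €185,000 × 1.85% × 201/365 = €1,884.7192
2003-07-21 to 2003-12-31: 164 days at 2.05% → €185,000 × 2.05% × 164/365 = €1,704.0274
Total = €3,588.7466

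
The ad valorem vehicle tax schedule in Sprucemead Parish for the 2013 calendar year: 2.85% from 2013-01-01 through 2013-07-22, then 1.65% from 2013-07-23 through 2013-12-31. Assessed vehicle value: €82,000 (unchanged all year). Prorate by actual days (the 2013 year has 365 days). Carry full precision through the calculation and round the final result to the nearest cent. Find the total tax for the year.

€1,900.27

2013-01-01 to 2013-07-22: 203 days at 2.85% → €82,000 × 2.85% × 203/365 = €1,299.7562
2013-07-23 to 2013-12-31: 162 days at 1.65% → €82,000 × 1.65% × 162/365 = €600.5096
Total = €1,900.2658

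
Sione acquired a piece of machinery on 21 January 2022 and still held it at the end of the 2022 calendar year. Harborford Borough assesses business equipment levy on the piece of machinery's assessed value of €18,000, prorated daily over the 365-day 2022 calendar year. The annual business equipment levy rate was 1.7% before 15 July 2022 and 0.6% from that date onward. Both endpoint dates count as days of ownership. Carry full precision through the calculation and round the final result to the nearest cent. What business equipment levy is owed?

21 January – 14 July 2022: 175 days at 1.7% → €18,000 × 1.7% × 175/365 = €146.7123
15 July – 31 December 2022: 170 days at 0.6% → €18,000 × 0.6% × 170/365 = €50.3014
Total = €197.0137

€197.01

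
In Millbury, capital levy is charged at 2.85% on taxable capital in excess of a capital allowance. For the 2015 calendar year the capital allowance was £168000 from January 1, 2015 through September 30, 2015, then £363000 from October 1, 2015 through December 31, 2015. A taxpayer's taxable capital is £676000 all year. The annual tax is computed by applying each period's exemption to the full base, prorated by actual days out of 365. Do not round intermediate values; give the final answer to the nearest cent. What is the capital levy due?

January 1 – September 30, 2015: 273 days, exemption £168000 → (£676000 − £168000) × 2.85% × 273/365 = £10828.7507
October 1 – December 31, 2015: 92 days, exemption £363000 → (£676000 − £363000) × 2.85% × 92/365 = £2248.4548
Total = £13077.2055

£13077.21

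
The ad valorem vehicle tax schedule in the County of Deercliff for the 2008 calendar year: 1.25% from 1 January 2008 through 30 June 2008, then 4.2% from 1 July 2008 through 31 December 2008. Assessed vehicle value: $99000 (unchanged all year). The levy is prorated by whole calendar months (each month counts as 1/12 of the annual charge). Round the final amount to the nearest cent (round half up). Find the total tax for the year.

1 January – 30 June 2008: 6 months at 1.25% → $99000 × 1.25% × 6/12 = $618.7500
1 July – 31 December 2008: 6 months at 4.2% → $99000 × 4.2% × 6/12 = $2079.0000
Total = $2697.7500

$2697.75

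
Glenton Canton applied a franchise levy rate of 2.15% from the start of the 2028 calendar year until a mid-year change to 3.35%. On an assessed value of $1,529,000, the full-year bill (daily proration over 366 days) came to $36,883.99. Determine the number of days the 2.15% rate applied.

Let d = days at the first rate; then 366 − d days at the second rate.
$1,529,000 × [2.15%·d + 3.35%·(366−d)] / 366 = $36,883.99
Solving gives d = 286, so the new rate took effect on 13 October 2028.

286 days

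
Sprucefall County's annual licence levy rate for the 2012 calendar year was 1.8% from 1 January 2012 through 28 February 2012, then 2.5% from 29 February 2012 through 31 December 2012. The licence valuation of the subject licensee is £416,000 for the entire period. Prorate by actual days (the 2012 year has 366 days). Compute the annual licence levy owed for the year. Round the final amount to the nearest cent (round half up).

1 January – 28 February 2012: 59 days at 1.8% → £416,000 × 1.8% × 59/366 = £1,207.0820
29 February – 31 December 2012: 307 days at 2.5% → £416,000 × 2.5% × 307/366 = £8,723.4973
Total = £9,930.5792

£9,930.58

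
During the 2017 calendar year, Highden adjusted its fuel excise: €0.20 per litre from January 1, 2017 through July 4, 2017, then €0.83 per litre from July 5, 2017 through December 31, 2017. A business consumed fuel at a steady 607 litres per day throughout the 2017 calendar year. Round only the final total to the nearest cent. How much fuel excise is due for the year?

January 1 – July 4, 2017: 185 days × 607 litres/day = 112,295 litres at €0.20/litre → €22459.00
July 5 – December 31, 2017: 180 days × 607 litres/day = 109,260 litres at €0.83/litre → €90685.80

€113144.80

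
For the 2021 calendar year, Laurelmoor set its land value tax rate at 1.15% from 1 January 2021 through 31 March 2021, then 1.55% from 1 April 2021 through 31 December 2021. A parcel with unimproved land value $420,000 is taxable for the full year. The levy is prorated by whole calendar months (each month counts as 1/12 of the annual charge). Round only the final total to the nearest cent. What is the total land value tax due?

1 January – 31 March 2021: 3 months at 1.15% → $420,000 × 1.15% × 3/12 = $1,207.5000
1 April – 31 December 2021: 9 months at 1.55% → $420,000 × 1.55% × 9/12 = $4,882.5000
Total = $6,090.0000

$6,090.00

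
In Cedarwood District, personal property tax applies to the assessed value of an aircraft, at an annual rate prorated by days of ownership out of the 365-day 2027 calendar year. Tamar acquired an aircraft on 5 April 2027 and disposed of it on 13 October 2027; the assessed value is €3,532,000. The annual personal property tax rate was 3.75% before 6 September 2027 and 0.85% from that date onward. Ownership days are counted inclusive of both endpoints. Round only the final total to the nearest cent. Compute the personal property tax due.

5 April – 5 September 2027: 154 days at 3.75% → €3,532,000 × 3.75% × 154/365 = €55,883.0137
6 September – 13 October 2027: 38 days at 0.85% → €3,532,000 × 0.85% × 38/365 = €3,125.5781
Total = €59,008.5918

€59,008.59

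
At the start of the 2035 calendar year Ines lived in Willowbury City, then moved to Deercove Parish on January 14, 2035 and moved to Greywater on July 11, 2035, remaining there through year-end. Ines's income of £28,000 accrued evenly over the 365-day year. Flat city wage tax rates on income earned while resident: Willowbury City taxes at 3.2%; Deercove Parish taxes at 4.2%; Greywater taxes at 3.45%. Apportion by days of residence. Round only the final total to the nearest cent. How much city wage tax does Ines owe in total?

£1,065.92

Willowbury City, January 1 – January 13, 2035: 13 days → £28,000 × 3.2% × 13/365 = £31.9123
Deercove Parish, January 14 – July 10, 2035: 178 days → £28,000 × 4.2% × 178/365 = £573.5014
Greywater, July 11 – December 31, 2035: 174 days → £28,000 × 3.45% × 174/365 = £460.5041
Total = £1,065.9178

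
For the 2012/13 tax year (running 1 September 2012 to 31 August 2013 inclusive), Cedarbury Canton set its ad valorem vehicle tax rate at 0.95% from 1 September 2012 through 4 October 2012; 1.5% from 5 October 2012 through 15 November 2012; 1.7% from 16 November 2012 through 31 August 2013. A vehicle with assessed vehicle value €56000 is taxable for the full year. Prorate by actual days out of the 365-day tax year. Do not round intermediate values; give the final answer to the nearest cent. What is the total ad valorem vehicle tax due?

1 September – 4 October 2012: 34 days at 0.95% → €56000 × 0.95% × 34/365 = €49.5562
5 October – 15 November 2012: 42 days at 1.5% → €56000 × 1.5% × 42/365 = €96.6575
16 November 2012 – 31 August 2013: 289 days at 1.7% → €56000 × 1.7% × 289/365 = €753.7753
Total = €899.9890

€899.99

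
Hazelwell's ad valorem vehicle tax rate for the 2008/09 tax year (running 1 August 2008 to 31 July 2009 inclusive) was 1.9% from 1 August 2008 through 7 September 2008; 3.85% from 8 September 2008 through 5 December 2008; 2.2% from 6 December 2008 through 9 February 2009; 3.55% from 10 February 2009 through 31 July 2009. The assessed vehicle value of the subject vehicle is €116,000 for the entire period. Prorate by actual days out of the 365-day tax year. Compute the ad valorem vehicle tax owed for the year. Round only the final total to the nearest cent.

€3,720.42

1 August – 7 September 2008: 38 days at 1.9% → €116,000 × 1.9% × 38/365 = €229.4575
8 September – 5 December 2008: 89 days at 3.85% → €116,000 × 3.85% × 89/365 = €1,088.9699
6 December 2008 – 9 February 2009: 66 days at 2.2% → €116,000 × 2.2% × 66/365 = €461.4575
10 February – 31 July 2009: 172 days at 3.55% → €116,000 × 3.55% × 172/365 = €1,940.5370
Total = €3,720.4219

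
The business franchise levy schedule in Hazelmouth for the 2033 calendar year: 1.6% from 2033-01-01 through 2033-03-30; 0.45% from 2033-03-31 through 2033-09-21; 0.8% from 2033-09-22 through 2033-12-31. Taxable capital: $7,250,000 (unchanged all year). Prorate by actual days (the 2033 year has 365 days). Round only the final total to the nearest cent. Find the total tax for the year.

2033-01-01 to 2033-03-30: 89 days at 1.6% → $7,250,000 × 1.6% × 89/365 = $28,284.9315
2033-03-31 to 2033-09-21: 175 days at 0.45% → $7,250,000 × 0.45% × 175/365 = $15,642.1233
2033-09-22 to 2033-12-31: 101 days at 0.8% → $7,250,000 × 0.8% × 101/365 = $16,049.3151
Total = $59,976.3699

$59,976.37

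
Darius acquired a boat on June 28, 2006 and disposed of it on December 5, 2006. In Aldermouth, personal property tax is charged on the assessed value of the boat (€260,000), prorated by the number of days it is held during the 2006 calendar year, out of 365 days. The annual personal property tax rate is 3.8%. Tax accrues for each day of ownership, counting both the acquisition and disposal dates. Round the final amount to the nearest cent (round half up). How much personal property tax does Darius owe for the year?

Days held (June 28 – December 5, 2006): 161 out of 365
Tax = €260,000 × 3.8% × 161/365 = €4,358.0274

€4,358.03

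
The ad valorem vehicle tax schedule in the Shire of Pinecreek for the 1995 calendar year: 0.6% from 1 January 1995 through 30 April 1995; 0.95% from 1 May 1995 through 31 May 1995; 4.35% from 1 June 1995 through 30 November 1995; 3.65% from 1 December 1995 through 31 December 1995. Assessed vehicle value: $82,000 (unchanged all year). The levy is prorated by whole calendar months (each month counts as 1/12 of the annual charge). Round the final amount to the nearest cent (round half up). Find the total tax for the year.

1 January – 30 April 1995: 4 months at 0.6% → $82,000 × 0.6% × 4/12 = $164.0000
1 May – 31 May 1995: 1 month at 0.95% → $82,000 × 0.95% × 1/12 = $64.9167
1 June – 30 November 1995: 6 months at 4.35% → $82,000 × 4.35% × 6/12 = $1,783.5000
1 December – 31 December 1995: 1 month at 3.65% → $82,000 × 3.65% × 1/12 = $249.4167
Total = $2,261.8333

$2,261.83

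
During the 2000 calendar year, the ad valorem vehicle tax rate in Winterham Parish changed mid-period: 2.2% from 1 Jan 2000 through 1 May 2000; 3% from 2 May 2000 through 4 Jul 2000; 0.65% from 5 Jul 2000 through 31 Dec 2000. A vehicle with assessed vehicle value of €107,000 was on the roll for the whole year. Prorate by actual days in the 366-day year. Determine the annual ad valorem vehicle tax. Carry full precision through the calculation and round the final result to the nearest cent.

1 Jan – 1 May 2000: 122 days at 2.2% → €107,000 × 2.2% × 122/366 = €784.6667
2 May – 4 Jul 2000: 64 days at 3% → €107,000 × 3% × 64/366 = €561.3115
5 Jul – 31 Dec 2000: 180 days at 0.65% → €107,000 × 0.65% × 180/366 = €342.0492
Total = €1,688.0273

€1,688.03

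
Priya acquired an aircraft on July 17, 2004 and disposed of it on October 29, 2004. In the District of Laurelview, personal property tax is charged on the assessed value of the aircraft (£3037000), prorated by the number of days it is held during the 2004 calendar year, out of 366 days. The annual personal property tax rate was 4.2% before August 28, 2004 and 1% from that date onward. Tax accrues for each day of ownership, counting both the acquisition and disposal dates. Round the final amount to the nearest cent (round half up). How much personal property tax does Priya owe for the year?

£19864.97

July 17 – August 27, 2004: 42 days at 4.2% → £3037000 × 4.2% × 42/366 = £14637.3443
August 28 – October 29, 2004: 63 days at 1% → £3037000 × 1% × 63/366 = £5227.6230
Total = £19864.9672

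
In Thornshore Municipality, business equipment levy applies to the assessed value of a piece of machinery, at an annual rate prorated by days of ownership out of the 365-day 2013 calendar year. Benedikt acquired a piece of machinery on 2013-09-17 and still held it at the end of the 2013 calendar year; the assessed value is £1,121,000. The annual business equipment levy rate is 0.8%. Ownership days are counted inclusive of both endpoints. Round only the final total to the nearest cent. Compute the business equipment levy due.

Days held (2013-09-17 to 2013-12-31): 106 out of 365
Tax = £1,121,000 × 0.8% × 106/365 = £2,604.4055

£2,604.41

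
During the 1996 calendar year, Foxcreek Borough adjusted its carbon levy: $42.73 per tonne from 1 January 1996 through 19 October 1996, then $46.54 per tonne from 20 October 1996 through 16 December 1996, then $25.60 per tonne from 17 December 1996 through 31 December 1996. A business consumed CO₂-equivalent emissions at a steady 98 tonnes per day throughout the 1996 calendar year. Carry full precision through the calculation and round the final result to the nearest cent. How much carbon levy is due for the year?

$1,529,114.58

1 January – 19 October 1996: 293 days × 98 tonnes/day = 28,714 tonnes at $42.73/tonne → $1,226,949.22
20 October – 16 December 1996: 58 days × 98 tonnes/day = 5,684 tonnes at $46.54/tonne → $264,533.36
17 December – 31 December 1996: 15 days × 98 tonnes/day = 1,470 tonnes at $25.60/tonne → $37,632.00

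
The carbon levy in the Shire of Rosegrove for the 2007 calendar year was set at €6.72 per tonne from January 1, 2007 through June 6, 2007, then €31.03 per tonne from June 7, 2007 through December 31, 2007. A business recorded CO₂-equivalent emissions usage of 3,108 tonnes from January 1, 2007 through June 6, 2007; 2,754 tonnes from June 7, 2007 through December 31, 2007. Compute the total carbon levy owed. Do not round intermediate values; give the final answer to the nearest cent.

€106,342.38

January 1 – June 6, 2007: 3,108 tonnes at €6.72/tonne → €20,885.76
June 7 – December 31, 2007: 2,754 tonnes at €31.03/tonne → €85,456.62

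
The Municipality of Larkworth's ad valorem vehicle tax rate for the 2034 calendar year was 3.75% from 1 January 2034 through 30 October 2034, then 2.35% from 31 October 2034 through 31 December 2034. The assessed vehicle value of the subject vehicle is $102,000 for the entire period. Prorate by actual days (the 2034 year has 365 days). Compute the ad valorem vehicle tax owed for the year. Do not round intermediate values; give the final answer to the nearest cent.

$3,582.44

1 January – 30 October 2034: 303 days at 3.75% → $102,000 × 3.75% × 303/365 = $3,175.2740
31 October – 31 December 2034: 62 days at 2.35% → $102,000 × 2.35% × 62/365 = $407.1616
Total = $3,582.4356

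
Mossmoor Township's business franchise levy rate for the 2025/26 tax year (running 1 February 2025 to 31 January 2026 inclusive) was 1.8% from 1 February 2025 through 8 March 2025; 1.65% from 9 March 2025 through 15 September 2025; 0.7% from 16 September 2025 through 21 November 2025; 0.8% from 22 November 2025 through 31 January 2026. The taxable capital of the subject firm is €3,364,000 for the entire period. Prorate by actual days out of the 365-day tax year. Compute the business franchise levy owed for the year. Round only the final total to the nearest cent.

1 February – 8 March 2025: 36 days at 1.8% → €3,364,000 × 1.8% × 36/365 = €5,972.2521
9 March – 15 September 2025: 191 days at 1.65% → €3,364,000 × 1.65% × 191/365 = €29,045.6055
16 September – 21 November 2025: 67 days at 0.7% → €3,364,000 × 0.7% × 67/365 = €4,322.5096
22 November 2025 – 31 January 2026: 71 days at 0.8% → €3,364,000 × 0.8% × 71/365 = €5,234.9370
Total = €44,575.3041

€44,575.30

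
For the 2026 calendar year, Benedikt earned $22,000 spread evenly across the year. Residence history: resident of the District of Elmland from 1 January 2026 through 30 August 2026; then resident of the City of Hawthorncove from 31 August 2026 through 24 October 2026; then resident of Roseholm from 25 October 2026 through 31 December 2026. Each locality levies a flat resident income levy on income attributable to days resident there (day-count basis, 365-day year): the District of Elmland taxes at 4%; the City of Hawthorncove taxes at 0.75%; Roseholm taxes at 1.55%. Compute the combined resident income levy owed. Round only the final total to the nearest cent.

$671.84

The District of Elmland, 1 January – 30 August 2026: 242 days → $22,000 × 4% × 242/365 = $583.4521
The City of Hawthorncove, 31 August – 24 October 2026: 55 days → $22,000 × 0.75% × 55/365 = $24.8630
Roseholm, 25 October – 31 December 2026: 68 days → $22,000 × 1.55% × 68/365 = $63.5288
Total = $671.8438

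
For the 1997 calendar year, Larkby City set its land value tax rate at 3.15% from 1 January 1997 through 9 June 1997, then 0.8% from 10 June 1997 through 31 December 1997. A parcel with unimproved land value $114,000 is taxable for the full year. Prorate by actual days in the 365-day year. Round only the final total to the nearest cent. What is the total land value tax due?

1 January – 9 June 1997: 160 days at 3.15% → $114,000 × 3.15% × 160/365 = $1,574.1370
10 June – 31 December 1997: 205 days at 0.8% → $114,000 × 0.8% × 205/365 = $512.2192
Total = $2,086.3562

$2,086.36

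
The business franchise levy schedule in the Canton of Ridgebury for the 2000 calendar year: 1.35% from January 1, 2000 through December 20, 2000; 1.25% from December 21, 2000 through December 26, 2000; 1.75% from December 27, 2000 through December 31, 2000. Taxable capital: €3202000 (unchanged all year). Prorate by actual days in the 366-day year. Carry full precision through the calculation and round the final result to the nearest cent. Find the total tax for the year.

January 1 – December 20, 2000: 355 days at 1.35% → €3202000 × 1.35% × 355/366 = €41927.8279
December 21 – December 26, 2000: 6 days at 1.25% → €3202000 × 1.25% × 6/366 = €656.1475
December 27 – December 31, 2000: 5 days at 1.75% → €3202000 × 1.75% × 5/366 = €765.5055
Total = €43349.4809

€43349.48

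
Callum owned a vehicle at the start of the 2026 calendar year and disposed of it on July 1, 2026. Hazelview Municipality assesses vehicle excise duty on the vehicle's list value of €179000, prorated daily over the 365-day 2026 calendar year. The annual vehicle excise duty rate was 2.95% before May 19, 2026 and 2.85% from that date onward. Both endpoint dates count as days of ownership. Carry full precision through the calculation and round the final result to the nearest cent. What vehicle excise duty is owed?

January 1 – May 18, 2026: 138 days at 2.95% → €179000 × 2.95% × 138/365 = €1996.4630
May 19 – July 1, 2026: 44 days at 2.85% → €179000 × 2.85% × 44/365 = €614.9753
Total = €2611.4384

€2611.44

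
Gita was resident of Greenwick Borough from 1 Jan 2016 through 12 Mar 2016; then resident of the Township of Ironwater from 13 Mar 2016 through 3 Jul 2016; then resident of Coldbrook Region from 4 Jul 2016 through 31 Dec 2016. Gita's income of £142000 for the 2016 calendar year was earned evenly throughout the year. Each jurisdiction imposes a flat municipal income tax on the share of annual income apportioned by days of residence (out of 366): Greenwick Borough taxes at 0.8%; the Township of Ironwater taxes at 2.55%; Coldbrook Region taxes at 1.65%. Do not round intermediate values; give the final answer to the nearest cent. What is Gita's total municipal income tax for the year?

Greenwick Borough, 1 Jan – 12 Mar 2016: 72 days → £142000 × 0.8% × 72/366 = £223.4754
The Township of Ironwater, 13 Mar – 3 Jul 2016: 113 days → £142000 × 2.55% × 113/366 = £1117.9590
Coldbrook Region, 4 Jul – 31 Dec 2016: 181 days → £142000 × 1.65% × 181/366 = £1158.6967
Total = £2500.1311

£2500.13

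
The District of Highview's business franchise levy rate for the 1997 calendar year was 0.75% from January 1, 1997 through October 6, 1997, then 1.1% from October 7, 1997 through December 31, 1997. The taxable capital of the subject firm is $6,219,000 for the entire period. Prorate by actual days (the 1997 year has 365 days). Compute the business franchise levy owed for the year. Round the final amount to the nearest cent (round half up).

$51,771.05

January 1 – October 6, 1997: 279 days at 0.75% → $6,219,000 × 0.75% × 279/365 = $35,652.7603
October 7 – December 31, 1997: 86 days at 1.1% → $6,219,000 × 1.1% × 86/365 = $16,118.2849
Total = $51,771.0452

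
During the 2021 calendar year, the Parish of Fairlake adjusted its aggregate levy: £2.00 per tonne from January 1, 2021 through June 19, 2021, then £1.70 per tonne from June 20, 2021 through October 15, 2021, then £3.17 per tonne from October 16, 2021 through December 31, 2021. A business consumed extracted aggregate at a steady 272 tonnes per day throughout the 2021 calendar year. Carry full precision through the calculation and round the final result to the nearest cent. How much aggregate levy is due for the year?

January 1 – June 19, 2021: 170 days × 272 tonnes/day = 46,240 tonnes at £2.00/tonne → £92480.00
June 20 – October 15, 2021: 118 days × 272 tonnes/day = 32,096 tonnes at £1.70/tonne → £54563.20
October 16 – December 31, 2021: 77 days × 272 tonnes/day = 20,944 tonnes at £3.17/tonne → £66392.48

£213435.68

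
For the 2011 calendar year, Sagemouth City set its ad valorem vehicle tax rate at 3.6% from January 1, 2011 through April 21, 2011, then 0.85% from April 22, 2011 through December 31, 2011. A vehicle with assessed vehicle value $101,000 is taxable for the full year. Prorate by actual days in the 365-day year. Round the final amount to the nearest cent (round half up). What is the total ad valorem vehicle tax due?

$1,703.16

January 1 – April 21, 2011: 111 days at 3.6% → $101,000 × 3.6% × 111/365 = $1,105.7425
April 22 – December 31, 2011: 254 days at 0.85% → $101,000 × 0.85% × 254/365 = $597.4219
Total = $1,703.1644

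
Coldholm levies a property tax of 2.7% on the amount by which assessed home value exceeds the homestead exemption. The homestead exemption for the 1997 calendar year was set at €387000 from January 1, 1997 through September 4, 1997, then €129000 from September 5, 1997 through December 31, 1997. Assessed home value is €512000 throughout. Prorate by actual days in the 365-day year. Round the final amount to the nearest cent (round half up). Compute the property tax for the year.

€5627.02

January 1 – September 4, 1997: 247 days, exemption €387000 → (€512000 − €387000) × 2.7% × 247/365 = €2283.9041
September 5 – December 31, 1997: 118 days, exemption €129000 → (€512000 − €129000) × 2.7% × 118/365 = €3343.1178
Total = €5627.0219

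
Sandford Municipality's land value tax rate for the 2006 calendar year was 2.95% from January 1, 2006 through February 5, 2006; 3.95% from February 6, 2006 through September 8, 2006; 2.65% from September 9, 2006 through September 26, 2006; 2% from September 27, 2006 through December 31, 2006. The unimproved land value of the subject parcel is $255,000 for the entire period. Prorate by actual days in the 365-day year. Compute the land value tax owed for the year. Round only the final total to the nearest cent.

January 1 – February 5, 2006: 36 days at 2.95% → $255,000 × 2.95% × 36/365 = $741.9452
February 6 – September 8, 2006: 215 days at 3.95% → $255,000 × 3.95% × 215/365 = $5,933.1164
September 9 – September 26, 2006: 18 days at 2.65% → $255,000 × 2.65% × 18/365 = $333.2466
September 27 – December 31, 2006: 96 days at 2% → $255,000 × 2% × 96/365 = $1,341.3699
Total = $8,349.6781

$8,349.68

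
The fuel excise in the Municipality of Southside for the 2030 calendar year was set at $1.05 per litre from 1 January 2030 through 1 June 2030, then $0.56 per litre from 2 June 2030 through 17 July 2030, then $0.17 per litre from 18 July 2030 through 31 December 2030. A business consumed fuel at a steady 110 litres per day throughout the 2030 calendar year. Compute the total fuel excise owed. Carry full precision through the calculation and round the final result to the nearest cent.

1 January – 1 June 2030: 152 days × 110 litres/day = 16,720 litres at $1.05/litre → $17,556.00
2 June – 17 July 2030: 46 days × 110 litres/day = 5,060 litres at $0.56/litre → $2,833.60
18 July – 31 December 2030: 167 days × 110 litres/day = 18,370 litres at $0.17/litre → $3,122.90

$23,512.50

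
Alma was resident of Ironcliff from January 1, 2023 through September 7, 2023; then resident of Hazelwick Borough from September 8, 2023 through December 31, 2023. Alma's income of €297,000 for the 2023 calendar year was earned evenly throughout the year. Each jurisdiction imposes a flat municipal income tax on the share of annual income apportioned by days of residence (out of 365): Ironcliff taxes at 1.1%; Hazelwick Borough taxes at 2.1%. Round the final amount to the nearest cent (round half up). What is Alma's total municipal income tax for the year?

Ironcliff, January 1 – September 7, 2023: 250 days → €297,000 × 1.1% × 250/365 = €2,237.6712
Hazelwick Borough, September 8 – December 31, 2023: 115 days → €297,000 × 2.1% × 115/365 = €1,965.0822
Total = €4,202.7534

€4,202.75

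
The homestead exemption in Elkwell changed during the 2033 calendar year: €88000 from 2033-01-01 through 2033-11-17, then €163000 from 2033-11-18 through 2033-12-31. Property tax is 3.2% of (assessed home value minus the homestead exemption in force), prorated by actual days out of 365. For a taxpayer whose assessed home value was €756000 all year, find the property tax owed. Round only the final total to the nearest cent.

€21086.68

2033-01-01 to 2033-11-17: 321 days, exemption €88000 → (€756000 − €88000) × 3.2% × 321/365 = €18799.1671
2033-11-18 to 2033-12-31: 44 days, exemption €163000 → (€756000 − €163000) × 3.2% × 44/365 = €2287.5178
Total = €21086.6849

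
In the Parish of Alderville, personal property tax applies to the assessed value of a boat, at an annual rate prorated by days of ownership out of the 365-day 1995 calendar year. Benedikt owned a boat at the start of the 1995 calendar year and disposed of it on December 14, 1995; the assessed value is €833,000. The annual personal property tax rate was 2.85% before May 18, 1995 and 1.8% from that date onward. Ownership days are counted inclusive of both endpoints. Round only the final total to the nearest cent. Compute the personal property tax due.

€17,578.58

January 1 – May 17, 1995: 137 days at 2.85% → €833,000 × 2.85% × 137/365 = €8,910.8178
May 18 – December 14, 1995: 211 days at 1.8% → €833,000 × 1.8% × 211/365 = €8,667.7644
Total = €17,578.5822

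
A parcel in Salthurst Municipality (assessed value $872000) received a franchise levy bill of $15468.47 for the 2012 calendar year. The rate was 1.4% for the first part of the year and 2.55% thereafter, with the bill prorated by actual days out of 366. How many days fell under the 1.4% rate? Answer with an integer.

247 days

Let d = days at the first rate; then 366 − d days at the second rate.
$872000 × [1.4%·d + 2.55%·(366−d)] / 366 = $15468.47
Solving gives d = 247, so the new rate took effect on September 4, 2012.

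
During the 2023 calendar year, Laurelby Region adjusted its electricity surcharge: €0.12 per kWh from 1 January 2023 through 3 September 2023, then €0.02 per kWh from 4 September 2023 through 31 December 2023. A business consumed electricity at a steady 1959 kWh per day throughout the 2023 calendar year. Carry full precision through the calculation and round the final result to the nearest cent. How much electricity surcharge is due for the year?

€62,492.10

1 January – 3 September 2023: 246 days × 1959 kWh/day = 481,914 kWh at €0.12/kWh → €57,829.68
4 September – 31 December 2023: 119 days × 1959 kWh/day = 233,121 kWh at €0.02/kWh → €4,662.42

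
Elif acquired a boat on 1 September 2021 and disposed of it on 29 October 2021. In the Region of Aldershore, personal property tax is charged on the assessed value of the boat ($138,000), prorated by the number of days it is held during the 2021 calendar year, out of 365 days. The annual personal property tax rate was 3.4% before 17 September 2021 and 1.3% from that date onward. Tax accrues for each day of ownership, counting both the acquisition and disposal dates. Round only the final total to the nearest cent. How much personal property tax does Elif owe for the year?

1 September – 16 September 2021: 16 days at 3.4% → $138,000 × 3.4% × 16/365 = $205.6767
17 September – 29 October 2021: 43 days at 1.3% → $138,000 × 1.3% × 43/365 = $211.3479
Total = $417.0247

$417.02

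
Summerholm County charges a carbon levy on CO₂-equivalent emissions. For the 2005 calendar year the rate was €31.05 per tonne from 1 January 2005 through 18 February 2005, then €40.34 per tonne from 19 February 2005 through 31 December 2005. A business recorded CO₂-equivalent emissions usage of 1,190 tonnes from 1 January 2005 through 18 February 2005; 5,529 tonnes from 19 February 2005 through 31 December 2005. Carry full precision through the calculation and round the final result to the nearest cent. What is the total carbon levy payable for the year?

€259,989.36

1 January – 18 February 2005: 1,190 tonnes at €31.05/tonne → €36,949.50
19 February – 31 December 2005: 5,529 tonnes at €40.34/tonne → €223,039.86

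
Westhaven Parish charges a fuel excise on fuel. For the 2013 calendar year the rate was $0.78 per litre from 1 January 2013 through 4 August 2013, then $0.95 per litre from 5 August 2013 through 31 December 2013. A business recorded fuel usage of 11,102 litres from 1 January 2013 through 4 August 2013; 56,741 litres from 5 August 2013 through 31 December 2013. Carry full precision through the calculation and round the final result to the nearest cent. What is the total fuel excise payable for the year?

1 January – 4 August 2013: 11,102 litres at $0.78/litre → $8,659.56
5 August – 31 December 2013: 56,741 litres at $0.95/litre → $53,903.95

$62,563.51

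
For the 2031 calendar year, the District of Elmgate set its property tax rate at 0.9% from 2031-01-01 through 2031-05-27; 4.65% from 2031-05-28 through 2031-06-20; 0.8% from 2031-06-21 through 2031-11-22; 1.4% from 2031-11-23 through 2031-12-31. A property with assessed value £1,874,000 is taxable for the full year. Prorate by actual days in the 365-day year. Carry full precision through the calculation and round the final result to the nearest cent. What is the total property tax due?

£21,692.19

2031-01-01 to 2031-05-27: 147 days at 0.9% → £1,874,000 × 0.9% × 147/365 = £6,792.6082
2031-05-28 to 2031-06-20: 24 days at 4.65% → £1,874,000 × 4.65% × 24/365 = £5,729.8192
2031-06-21 to 2031-11-22: 155 days at 0.8% → £1,874,000 × 0.8% × 155/365 = £6,366.4658
2031-11-23 to 2031-12-31: 39 days at 1.4% → £1,874,000 × 1.4% × 39/365 = £2,803.2986
Total = £21,692.1918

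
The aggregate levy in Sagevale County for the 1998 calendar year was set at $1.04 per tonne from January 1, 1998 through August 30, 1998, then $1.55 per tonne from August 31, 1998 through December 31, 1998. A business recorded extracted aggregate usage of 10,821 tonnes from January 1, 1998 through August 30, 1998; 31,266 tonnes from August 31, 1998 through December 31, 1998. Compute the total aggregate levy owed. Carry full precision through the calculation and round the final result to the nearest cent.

January 1 – August 30, 1998: 10,821 tonnes at $1.04/tonne → $11,253.84
August 31 – December 31, 1998: 31,266 tonnes at $1.55/tonne → $48,462.30

$59,716.14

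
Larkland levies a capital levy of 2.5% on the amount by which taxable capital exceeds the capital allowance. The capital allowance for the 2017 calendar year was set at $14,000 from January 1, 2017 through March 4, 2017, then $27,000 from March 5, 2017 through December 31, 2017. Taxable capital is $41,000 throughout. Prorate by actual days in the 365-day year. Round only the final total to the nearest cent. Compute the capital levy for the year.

$406.10

January 1 – March 4, 2017: 63 days, exemption $14,000 → ($41,000 − $14,000) × 2.5% × 63/365 = $116.5068
March 5 – December 31, 2017: 302 days, exemption $27,000 → ($41,000 − $27,000) × 2.5% × 302/365 = $289.5890
Total = $406.0959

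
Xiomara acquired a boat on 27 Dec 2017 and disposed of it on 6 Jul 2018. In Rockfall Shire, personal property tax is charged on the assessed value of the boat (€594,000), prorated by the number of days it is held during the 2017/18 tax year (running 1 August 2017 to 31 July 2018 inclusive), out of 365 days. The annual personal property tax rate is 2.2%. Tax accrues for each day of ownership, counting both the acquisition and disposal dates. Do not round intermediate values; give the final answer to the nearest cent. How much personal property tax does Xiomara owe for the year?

Days held (27 Dec 2017 – 6 Jul 2018): 192 out of 365
Tax = €594,000 × 2.2% × 192/365 = €6,874.1260

€6,874.13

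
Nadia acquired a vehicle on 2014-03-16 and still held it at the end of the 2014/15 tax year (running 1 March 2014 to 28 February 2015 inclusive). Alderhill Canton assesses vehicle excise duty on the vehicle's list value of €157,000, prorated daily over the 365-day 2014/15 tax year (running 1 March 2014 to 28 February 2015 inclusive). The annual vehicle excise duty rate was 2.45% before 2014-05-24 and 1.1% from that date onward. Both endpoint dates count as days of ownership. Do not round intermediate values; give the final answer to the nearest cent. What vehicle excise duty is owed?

€2,056.70

2014-03-16 to 2014-05-23: 69 days at 2.45% → €157,000 × 2.45% × 69/365 = €727.1466
2014-05-24 to 2015-02-28: 281 days at 1.1% → €157,000 × 1.1% × 281/365 = €1,329.5534
Total = €2,056.7000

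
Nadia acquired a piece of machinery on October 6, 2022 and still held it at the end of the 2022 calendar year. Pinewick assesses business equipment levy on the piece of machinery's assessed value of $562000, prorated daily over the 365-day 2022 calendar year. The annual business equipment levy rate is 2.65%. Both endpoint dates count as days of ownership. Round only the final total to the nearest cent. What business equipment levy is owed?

$3549.84

Days held (October 6 – December 31, 2022): 87 out of 365
Tax = $562000 × 2.65% × 87/365 = $3549.8384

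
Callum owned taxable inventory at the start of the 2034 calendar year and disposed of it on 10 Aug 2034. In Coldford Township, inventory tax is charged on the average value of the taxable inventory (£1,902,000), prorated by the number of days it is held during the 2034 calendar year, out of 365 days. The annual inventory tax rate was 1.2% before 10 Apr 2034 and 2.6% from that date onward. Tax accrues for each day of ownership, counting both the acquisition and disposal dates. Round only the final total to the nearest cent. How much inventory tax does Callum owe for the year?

1 Jan – 9 Apr 2034: 99 days at 1.2% → £1,902,000 × 1.2% × 99/365 = £6,190.6192
10 Apr – 10 Aug 2034: 123 days at 2.6% → £1,902,000 × 2.6% × 123/365 = £16,664.6466
Total = £22,855.2658

£22,855.27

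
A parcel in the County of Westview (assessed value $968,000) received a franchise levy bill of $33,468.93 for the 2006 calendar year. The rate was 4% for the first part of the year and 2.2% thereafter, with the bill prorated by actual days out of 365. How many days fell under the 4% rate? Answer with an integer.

255 days

Let d = days at the first rate; then 365 − d days at the second rate.
$968,000 × [4%·d + 2.2%·(365−d)] / 365 = $33,468.93
Solving gives d = 255, so the new rate took effect on 13 September 2006.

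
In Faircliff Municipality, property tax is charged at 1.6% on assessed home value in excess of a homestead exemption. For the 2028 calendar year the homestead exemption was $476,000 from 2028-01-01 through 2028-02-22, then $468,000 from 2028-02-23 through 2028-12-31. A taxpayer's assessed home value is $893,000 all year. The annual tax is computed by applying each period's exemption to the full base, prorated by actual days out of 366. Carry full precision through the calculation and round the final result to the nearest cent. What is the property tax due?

2028-01-01 to 2028-02-22: 53 days, exemption $476,000 → ($893,000 − $476,000) × 1.6% × 53/366 = $966.1639
2028-02-23 to 2028-12-31: 313 days, exemption $468,000 → ($893,000 − $468,000) × 1.6% × 313/366 = $5,815.3005
Total = $6,781.4645

$6,781.46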